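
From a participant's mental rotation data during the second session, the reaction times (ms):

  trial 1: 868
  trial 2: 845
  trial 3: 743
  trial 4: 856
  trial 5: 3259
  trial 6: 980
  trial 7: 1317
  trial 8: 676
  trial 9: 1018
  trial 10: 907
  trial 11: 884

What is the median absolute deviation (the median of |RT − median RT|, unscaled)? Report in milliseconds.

Sorted: 676, 743, 845, 856, 868, 884, 907, 980, 1018, 1317, 3259 → median = 884
|x − 884|: 16, 39, 141, 28, 2375, 96, 433, 208, 134, 23, 0
Sorted deviations: 0, 16, 23, 28, 39, 96, 134, 141, 208, 433, 2375 → MAD = 96

96 ms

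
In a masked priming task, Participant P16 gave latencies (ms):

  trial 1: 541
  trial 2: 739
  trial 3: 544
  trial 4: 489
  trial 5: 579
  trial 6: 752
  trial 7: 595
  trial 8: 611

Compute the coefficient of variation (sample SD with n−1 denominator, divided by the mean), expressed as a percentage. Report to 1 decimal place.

15.5%

n = 8, Σ = 4850, M = 606.2500
Σ(x−M)² = 61637.500; s = √(61637.500/7) = 93.8369
CV = 93.8369 / 606.2500 = 0.15478 = 15.478%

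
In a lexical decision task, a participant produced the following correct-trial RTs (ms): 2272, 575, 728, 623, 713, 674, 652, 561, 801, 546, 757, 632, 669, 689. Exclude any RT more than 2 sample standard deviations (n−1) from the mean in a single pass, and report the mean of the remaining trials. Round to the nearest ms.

663 ms

n = 14, ΣRT = 10892, M = 778.000
Σ(x−M)² = 2473688.00; s = √(2473688.00/13) = 436.215
Cutoffs: 778.000 ± 2·436.215 → [-94.4, 1650.4]
Outside: 2272 → excluded.
Retained (n=13): Σ = 8620, mean = 8620/13 = 663.077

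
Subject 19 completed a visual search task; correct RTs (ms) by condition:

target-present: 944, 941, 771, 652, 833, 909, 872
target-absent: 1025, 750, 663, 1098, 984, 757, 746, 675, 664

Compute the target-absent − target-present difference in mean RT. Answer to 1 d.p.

M(target-present) = 5922/7 = 846.000
M(target-absent) = 7362/9 = 818.000
Difference = 818.000 − 846.000 = -28.000 ms

-28.0 ms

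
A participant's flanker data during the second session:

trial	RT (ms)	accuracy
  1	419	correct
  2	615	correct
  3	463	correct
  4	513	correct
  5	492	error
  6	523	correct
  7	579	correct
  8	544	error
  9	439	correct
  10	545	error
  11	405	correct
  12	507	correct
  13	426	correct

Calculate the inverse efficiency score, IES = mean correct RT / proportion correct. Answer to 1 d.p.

635.6 ms

Correct trials (n=10): 419, 615, 463, 513, 523, 579, 439, 405, 507, 426
Mean correct RT = 4889/10 = 488.9000 ms
Proportion correct = 10/13
IES = 488.9000 / (10/13) = 635.570 ms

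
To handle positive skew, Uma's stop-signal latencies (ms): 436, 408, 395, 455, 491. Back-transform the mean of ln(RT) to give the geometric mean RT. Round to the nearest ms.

436 ms

ln(RT): 6.0776, 6.0113, 5.9789, 6.1203, 6.1964
Mean ln(RT) = 30.3845/5 = 6.07691
Geometric mean = exp(6.07691) = 435.68 ms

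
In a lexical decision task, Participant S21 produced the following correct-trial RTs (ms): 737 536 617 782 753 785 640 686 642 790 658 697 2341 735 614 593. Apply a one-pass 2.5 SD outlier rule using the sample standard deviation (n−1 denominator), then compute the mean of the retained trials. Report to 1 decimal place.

n = 16, ΣRT = 12606, M = 787.875
Σ(x−M)² = 2658343.75; s = √(2658343.75/15) = 420.979
Cutoffs: 787.875 ± 2.5·420.979 → [-264.6, 1840.3]
Outside: 2341 → excluded.
Retained (n=15): Σ = 10265, mean = 10265/15 = 684.333

684.3 ms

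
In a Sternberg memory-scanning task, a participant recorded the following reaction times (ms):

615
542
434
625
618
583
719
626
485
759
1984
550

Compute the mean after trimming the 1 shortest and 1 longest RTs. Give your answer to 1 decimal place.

612.2 ms

Sorted: 434, 485, 542, 550, 583, 615, 618, 625, 626, 719, 759, 1984
Drop lowest 1 (434) and highest 1 (1984)
Remaining (n=10): Σ = 6122, mean = 6122/10 = 612.200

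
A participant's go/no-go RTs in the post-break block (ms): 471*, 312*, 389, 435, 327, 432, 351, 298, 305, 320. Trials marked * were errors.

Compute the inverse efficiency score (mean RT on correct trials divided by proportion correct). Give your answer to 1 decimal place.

446.4 ms

Correct trials (n=8): 389, 435, 327, 432, 351, 298, 305, 320
Mean correct RT = 2857/8 = 357.1250 ms
Proportion correct = 8/10
IES = 357.1250 / (8/10) = 446.406 ms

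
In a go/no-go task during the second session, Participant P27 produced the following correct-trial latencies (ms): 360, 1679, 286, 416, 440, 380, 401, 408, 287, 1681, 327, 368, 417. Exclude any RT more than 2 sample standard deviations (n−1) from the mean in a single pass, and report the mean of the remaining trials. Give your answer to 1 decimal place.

371.8 ms

n = 13, ΣRT = 7450, M = 573.077
Σ(x−M)² = 2923706.92; s = √(2923706.92/12) = 493.601
Cutoffs: 573.077 ± 2·493.601 → [-414.1, 1560.3]
Outside: 1679, 1681 → excluded.
Retained (n=11): Σ = 4090, mean = 4090/11 = 371.818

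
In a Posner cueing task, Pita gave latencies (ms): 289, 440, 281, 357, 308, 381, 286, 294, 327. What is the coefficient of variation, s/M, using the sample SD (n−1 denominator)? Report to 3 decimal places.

0.164

n = 9, Σ = 2963, M = 329.2222
Σ(x−M)² = 23231.556; s = √(23231.556/8) = 53.8883
CV = 53.8883 / 329.2222 = 0.16368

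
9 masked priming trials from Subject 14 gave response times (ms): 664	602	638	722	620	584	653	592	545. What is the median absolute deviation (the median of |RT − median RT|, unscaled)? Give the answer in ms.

Sorted: 545, 584, 592, 602, 620, 638, 653, 664, 722 → median = 620
|x − 620|: 44, 18, 18, 102, 0, 36, 33, 28, 75
Sorted deviations: 0, 18, 18, 28, 33, 36, 44, 75, 102 → MAD = 33

33 ms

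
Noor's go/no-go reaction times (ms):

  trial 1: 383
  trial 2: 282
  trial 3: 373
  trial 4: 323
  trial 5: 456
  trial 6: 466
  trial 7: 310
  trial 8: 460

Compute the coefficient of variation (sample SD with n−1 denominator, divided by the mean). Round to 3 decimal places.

n = 8, Σ = 3053, M = 381.6250
Σ(x−M)² = 37361.875; s = √(37361.875/7) = 73.0576
CV = 73.0576 / 381.6250 = 0.19144

0.191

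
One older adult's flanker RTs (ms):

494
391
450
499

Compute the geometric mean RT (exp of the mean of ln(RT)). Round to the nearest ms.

ln(RT): 6.2025, 5.9687, 6.1092, 6.2126
Mean ln(RT) = 24.4931/4 = 6.12327
Geometric mean = exp(6.12327) = 456.36 ms

456 ms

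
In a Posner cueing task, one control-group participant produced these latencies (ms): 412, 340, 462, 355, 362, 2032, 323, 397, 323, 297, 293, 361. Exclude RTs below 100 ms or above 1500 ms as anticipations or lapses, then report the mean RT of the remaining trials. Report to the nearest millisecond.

357 ms

Excluded: 2032
Retained (n=11): Σ = 3925
Mean = 3925/11 = 356.8182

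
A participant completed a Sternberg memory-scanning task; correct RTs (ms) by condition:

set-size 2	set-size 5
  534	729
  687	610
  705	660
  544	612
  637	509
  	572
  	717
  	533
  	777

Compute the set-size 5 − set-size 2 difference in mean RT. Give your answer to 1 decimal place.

M(set-size 2) = 3107/5 = 621.400
M(set-size 5) = 5719/9 = 635.444
Difference = 635.444 − 621.400 = 14.044 ms

14.0 ms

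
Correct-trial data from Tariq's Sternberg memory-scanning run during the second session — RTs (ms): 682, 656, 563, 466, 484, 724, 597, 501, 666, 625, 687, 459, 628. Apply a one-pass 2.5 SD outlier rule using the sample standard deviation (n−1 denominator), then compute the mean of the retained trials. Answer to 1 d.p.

n = 13, ΣRT = 7738, M = 595.231
Σ(x−M)² = 100746.31; s = √(100746.31/12) = 91.627
Cutoffs: 595.231 ± 2.5·91.627 → [366.2, 824.3]
No RTs fall outside the cutoffs; all 13 retained. Mean = 7738/13 = 595.231

595.2 ms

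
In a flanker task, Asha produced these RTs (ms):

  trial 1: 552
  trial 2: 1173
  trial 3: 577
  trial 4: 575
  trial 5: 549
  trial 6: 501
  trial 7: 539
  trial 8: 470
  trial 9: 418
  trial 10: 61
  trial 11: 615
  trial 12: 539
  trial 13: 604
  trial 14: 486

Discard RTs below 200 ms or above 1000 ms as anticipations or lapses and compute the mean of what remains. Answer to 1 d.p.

Excluded: 61, 1173
Retained (n=12): Σ = 6425
Mean = 6425/12 = 535.4167

535.4 ms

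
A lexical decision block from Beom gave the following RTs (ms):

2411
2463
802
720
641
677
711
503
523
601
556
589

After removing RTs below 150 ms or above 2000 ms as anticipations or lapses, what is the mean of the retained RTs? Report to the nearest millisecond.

Excluded: 2411, 2463
Retained (n=10): Σ = 6323
Mean = 6323/10 = 632.3000

632 ms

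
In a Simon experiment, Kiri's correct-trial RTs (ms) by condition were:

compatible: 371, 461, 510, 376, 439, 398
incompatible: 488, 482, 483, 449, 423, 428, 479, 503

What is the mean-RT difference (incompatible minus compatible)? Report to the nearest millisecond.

41 ms

M(compatible) = 2555/6 = 425.833
M(incompatible) = 3735/8 = 466.875
Difference = 466.875 − 425.833 = 41.042 ms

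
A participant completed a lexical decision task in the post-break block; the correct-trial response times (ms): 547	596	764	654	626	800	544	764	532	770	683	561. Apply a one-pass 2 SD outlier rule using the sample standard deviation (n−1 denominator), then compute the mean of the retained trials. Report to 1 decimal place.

653.4 ms

n = 12, ΣRT = 7841, M = 653.417
Σ(x−M)² = 111038.92; s = √(111038.92/11) = 100.471
Cutoffs: 653.417 ± 2·100.471 → [452.5, 854.4]
No RTs fall outside the cutoffs; all 12 retained. Mean = 7841/12 = 653.417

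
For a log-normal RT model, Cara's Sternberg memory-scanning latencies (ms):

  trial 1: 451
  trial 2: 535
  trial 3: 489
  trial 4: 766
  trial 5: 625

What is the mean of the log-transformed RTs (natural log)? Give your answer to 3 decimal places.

ln(RT): 6.1115, 6.2823, 6.1924, 6.6412, 6.4378
Σ ln(RT) = 31.6650
Mean = 31.6650/5 = 6.33301

6.333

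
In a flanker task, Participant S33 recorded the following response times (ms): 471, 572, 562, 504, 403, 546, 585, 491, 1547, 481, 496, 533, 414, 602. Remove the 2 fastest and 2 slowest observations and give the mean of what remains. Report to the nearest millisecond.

524 ms

Sorted: 403, 414, 471, 481, 491, 496, 504, 533, 546, 562, 572, 585, 602, 1547
Drop lowest 2 (403, 414) and highest 2 (602, 1547)
Remaining (n=10): Σ = 5241, mean = 5241/10 = 524.100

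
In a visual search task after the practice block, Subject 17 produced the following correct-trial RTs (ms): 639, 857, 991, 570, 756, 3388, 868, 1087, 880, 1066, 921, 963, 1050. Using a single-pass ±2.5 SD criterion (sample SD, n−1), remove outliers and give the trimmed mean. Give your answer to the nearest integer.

n = 13, ΣRT = 14036, M = 1079.692
Σ(x−M)² = 6069128.77; s = √(6069128.77/12) = 711.169
Cutoffs: 1079.692 ± 2.5·711.169 → [-698.2, 2857.6]
Outside: 3388 → excluded.
Retained (n=12): Σ = 10648, mean = 10648/12 = 887.333

887 ms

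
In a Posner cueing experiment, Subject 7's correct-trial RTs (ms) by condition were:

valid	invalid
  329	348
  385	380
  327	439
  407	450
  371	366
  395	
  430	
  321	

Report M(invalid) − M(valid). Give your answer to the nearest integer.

26 ms

M(valid) = 2965/8 = 370.625
M(invalid) = 1983/5 = 396.600
Difference = 396.600 − 370.625 = 25.975 ms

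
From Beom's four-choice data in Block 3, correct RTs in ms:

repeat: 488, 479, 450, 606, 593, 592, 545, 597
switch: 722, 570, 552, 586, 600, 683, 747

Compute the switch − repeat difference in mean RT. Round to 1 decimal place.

93.4 ms

M(repeat) = 4350/8 = 543.750
M(switch) = 4460/7 = 637.143
Difference = 637.143 − 543.750 = 93.393 ms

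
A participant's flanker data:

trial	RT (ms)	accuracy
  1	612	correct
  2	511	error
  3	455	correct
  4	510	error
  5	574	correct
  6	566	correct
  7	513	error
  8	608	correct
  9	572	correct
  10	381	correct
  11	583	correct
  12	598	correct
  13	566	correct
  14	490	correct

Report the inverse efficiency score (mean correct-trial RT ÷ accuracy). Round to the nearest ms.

Correct trials (n=11): 612, 455, 574, 566, 608, 572, 381, 583, 598, 566, 490
Mean correct RT = 6005/11 = 545.9091 ms
Proportion correct = 11/14
IES = 545.9091 / (11/14) = 694.793 ms

695 ms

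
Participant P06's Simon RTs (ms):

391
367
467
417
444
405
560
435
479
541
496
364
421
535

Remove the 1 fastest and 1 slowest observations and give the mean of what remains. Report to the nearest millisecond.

Sorted: 364, 367, 391, 405, 417, 421, 435, 444, 467, 479, 496, 535, 541, 560
Drop lowest 1 (364) and highest 1 (560)
Remaining (n=12): Σ = 5398, mean = 5398/12 = 449.833

450 ms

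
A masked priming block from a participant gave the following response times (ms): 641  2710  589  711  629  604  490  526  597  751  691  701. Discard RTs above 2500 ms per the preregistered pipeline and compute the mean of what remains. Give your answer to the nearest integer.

Excluded: 2710
Retained (n=11): Σ = 6930
Mean = 6930/11 = 630.0000

630 ms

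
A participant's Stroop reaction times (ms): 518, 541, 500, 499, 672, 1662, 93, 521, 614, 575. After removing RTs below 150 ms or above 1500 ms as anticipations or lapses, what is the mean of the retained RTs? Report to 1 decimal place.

Excluded: 93, 1662
Retained (n=8): Σ = 4440
Mean = 4440/8 = 555.0000

555.0 ms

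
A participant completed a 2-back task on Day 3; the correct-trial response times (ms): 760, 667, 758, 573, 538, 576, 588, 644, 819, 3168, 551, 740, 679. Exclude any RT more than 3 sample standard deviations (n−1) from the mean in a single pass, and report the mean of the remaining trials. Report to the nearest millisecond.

n = 13, ΣRT = 11061, M = 850.846
Σ(x−M)² = 5915099.69; s = √(5915099.69/12) = 702.086
Cutoffs: 850.846 ± 3·702.086 → [-1255.4, 2957.1]
Outside: 3168 → excluded.
Retained (n=12): Σ = 7893, mean = 7893/12 = 657.750

658 ms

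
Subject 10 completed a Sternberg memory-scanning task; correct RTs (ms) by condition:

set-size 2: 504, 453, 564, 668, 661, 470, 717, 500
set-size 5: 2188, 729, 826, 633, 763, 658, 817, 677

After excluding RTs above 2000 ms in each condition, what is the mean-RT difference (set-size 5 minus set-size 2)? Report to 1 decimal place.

161.9 ms

set-size 5: exclude 2188
M(set-size 2) = 4537/8 = 567.125
M(set-size 5) = 5103/7 = 729.000
Difference = 729.000 − 567.125 = 161.875 ms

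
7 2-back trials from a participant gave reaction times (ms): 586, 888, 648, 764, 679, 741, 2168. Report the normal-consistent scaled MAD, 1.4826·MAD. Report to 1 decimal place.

137.9 ms

Sorted: 586, 648, 679, 741, 764, 888, 2168 → median = 741
|x − 741| sorted: 0, 23, 62, 93, 147, 155, 1427 → MAD = 93
Robust SD ≈ 1.4826 × 93 = 137.882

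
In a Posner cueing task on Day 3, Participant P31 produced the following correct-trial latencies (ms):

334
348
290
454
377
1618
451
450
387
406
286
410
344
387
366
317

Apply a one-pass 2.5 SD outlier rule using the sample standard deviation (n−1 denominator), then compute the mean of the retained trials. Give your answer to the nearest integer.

n = 16, ΣRT = 7225, M = 451.562
Σ(x−M)² = 1493341.94; s = √(1493341.94/15) = 315.525
Cutoffs: 451.562 ± 2.5·315.525 → [-337.3, 1240.4]
Outside: 1618 → excluded.
Retained (n=15): Σ = 5607, mean = 5607/15 = 373.800

374 ms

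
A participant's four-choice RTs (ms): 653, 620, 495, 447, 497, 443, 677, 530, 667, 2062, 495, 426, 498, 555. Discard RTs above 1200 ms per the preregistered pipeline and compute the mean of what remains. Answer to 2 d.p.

Excluded: 2062
Retained (n=13): Σ = 7003
Mean = 7003/13 = 538.6923

538.69 ms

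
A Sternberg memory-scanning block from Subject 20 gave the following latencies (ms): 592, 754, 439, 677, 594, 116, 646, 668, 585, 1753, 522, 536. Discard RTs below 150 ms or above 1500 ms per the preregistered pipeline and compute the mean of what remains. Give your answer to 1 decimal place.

Excluded: 116, 1753
Retained (n=10): Σ = 6013
Mean = 6013/10 = 601.3000

601.3 ms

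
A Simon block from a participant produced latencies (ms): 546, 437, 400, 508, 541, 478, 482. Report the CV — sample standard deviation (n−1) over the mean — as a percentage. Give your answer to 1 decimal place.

n = 7, Σ = 3392, M = 484.5714
Σ(x−M)² = 16971.714; s = √(16971.714/6) = 53.1848
CV = 53.1848 / 484.5714 = 0.10976 = 10.976%

11.0%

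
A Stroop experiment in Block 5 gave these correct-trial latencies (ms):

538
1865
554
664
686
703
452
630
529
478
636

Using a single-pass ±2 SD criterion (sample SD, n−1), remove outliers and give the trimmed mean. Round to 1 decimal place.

587.0 ms

n = 11, ΣRT = 7735, M = 703.182
Σ(x−M)² = 1555199.64; s = √(1555199.64/10) = 394.360
Cutoffs: 703.182 ± 2·394.360 → [-85.5, 1491.9]
Outside: 1865 → excluded.
Retained (n=10): Σ = 5870, mean = 5870/10 = 587.000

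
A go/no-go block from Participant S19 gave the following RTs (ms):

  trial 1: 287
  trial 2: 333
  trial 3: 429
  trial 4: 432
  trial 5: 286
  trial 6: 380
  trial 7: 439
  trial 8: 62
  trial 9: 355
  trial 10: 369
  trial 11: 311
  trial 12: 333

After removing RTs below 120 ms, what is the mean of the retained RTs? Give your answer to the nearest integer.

359 ms

Excluded: 62
Retained (n=11): Σ = 3954
Mean = 3954/11 = 359.4545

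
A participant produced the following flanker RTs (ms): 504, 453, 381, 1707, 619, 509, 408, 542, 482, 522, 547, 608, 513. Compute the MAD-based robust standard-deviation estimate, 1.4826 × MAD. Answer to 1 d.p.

Sorted: 381, 408, 453, 482, 504, 509, 513, 522, 542, 547, 608, 619, 1707 → median = 513
|x − 513| sorted: 0, 4, 9, 9, 29, 31, 34, 60, 95, 105, 106, 132, 1194 → MAD = 34
Robust SD ≈ 1.4826 × 34 = 50.408

50.4 ms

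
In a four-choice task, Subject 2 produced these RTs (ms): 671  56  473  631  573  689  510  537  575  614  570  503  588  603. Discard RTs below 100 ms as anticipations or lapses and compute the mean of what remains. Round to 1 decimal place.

Excluded: 56
Retained (n=13): Σ = 7537
Mean = 7537/13 = 579.7692

579.8 ms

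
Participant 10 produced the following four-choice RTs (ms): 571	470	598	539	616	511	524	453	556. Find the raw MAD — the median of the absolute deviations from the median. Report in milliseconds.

32 ms

Sorted: 453, 470, 511, 524, 539, 556, 571, 598, 616 → median = 539
|x − 539|: 32, 69, 59, 0, 77, 28, 15, 86, 17
Sorted deviations: 0, 15, 17, 28, 32, 59, 69, 77, 86 → MAD = 32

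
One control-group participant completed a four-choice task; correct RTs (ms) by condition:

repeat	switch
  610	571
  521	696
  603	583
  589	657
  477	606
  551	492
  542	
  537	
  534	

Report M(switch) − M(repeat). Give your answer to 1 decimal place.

49.3 ms

M(repeat) = 4964/9 = 551.556
M(switch) = 3605/6 = 600.833
Difference = 600.833 − 551.556 = 49.278 ms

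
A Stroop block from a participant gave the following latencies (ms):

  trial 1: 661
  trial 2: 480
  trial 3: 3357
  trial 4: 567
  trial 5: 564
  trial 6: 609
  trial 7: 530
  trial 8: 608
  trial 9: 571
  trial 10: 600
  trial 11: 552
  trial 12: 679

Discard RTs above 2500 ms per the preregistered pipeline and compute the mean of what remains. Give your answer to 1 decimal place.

583.7 ms

Excluded: 3357
Retained (n=11): Σ = 6421
Mean = 6421/11 = 583.7273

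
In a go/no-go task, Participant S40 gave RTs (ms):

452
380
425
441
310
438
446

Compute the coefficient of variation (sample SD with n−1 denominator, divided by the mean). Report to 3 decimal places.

n = 7, Σ = 2892, M = 413.1429
Σ(x−M)² = 15860.857; s = √(15860.857/6) = 51.4147
CV = 51.4147 / 413.1429 = 0.12445

0.124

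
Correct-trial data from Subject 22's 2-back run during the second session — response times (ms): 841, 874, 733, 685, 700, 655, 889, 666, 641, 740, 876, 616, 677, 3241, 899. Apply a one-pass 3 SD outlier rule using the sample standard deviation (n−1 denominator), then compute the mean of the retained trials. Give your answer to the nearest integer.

749 ms

n = 15, ΣRT = 13733, M = 915.533
Σ(x−M)² = 5933477.73; s = √(5933477.73/14) = 651.014
Cutoffs: 915.533 ± 3·651.014 → [-1037.5, 2868.6]
Outside: 3241 → excluded.
Retained (n=14): Σ = 10492, mean = 10492/14 = 749.429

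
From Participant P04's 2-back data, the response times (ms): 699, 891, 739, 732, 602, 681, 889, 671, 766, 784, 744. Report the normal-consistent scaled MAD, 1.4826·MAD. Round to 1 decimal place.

Sorted: 602, 671, 681, 699, 732, 739, 744, 766, 784, 889, 891 → median = 739
|x − 739| sorted: 0, 5, 7, 27, 40, 45, 58, 68, 137, 150, 152 → MAD = 45
Robust SD ≈ 1.4826 × 45 = 66.717

66.7 ms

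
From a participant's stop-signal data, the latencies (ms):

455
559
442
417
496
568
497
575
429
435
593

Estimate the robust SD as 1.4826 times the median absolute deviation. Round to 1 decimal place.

93.4 ms

Sorted: 417, 429, 435, 442, 455, 496, 497, 559, 568, 575, 593 → median = 496
|x − 496| sorted: 0, 1, 41, 54, 61, 63, 67, 72, 79, 79, 97 → MAD = 63
Robust SD ≈ 1.4826 × 63 = 93.404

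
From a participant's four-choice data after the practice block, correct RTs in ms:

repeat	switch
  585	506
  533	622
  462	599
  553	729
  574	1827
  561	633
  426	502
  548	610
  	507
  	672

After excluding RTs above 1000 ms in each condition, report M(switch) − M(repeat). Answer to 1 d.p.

67.5 ms

switch: exclude 1827
M(repeat) = 4242/8 = 530.250
M(switch) = 5380/9 = 597.778
Difference = 597.778 − 530.250 = 67.528 ms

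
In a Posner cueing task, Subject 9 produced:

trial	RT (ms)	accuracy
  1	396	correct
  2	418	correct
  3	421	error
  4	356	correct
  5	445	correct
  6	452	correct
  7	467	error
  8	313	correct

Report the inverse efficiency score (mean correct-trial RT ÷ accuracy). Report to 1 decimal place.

Correct trials (n=6): 396, 418, 356, 445, 452, 313
Mean correct RT = 2380/6 = 396.6667 ms
Proportion correct = 6/8
IES = 396.6667 / (6/8) = 528.889 ms

528.9 ms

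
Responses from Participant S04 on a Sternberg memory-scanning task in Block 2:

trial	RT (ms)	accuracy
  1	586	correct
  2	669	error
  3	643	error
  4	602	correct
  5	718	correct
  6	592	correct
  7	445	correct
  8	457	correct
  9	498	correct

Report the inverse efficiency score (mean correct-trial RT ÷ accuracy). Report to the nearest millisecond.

716 ms

Correct trials (n=7): 586, 602, 718, 592, 445, 457, 498
Mean correct RT = 3898/7 = 556.8571 ms
Proportion correct = 7/9
IES = 556.8571 / (7/9) = 715.959 ms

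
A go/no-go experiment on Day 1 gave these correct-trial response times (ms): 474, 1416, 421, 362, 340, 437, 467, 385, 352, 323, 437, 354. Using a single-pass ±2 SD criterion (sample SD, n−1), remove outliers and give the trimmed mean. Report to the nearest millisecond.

396 ms

n = 12, ΣRT = 5768, M = 480.667
Σ(x−M)² = 982932.67; s = √(982932.67/11) = 298.927
Cutoffs: 480.667 ± 2·298.927 → [-117.2, 1078.5]
Outside: 1416 → excluded.
Retained (n=11): Σ = 4352, mean = 4352/11 = 395.636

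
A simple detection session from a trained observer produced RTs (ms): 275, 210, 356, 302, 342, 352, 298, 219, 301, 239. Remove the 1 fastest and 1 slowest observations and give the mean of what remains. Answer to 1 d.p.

Sorted: 210, 219, 239, 275, 298, 301, 302, 342, 352, 356
Drop lowest 1 (210) and highest 1 (356)
Remaining (n=8): Σ = 2328, mean = 2328/8 = 291.000

291.0 ms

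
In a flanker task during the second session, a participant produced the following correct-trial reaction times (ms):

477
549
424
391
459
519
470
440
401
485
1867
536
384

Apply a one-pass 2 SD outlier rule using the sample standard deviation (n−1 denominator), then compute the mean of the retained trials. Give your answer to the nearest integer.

n = 13, ΣRT = 7402, M = 569.385
Σ(x−M)² = 1858011.08; s = √(1858011.08/12) = 393.490
Cutoffs: 569.385 ± 2·393.490 → [-217.6, 1356.4]
Outside: 1867 → excluded.
Retained (n=12): Σ = 5535, mean = 5535/12 = 461.250

461 ms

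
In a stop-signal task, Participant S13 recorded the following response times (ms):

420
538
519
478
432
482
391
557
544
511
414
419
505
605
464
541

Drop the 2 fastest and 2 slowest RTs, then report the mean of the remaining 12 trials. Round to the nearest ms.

Sorted: 391, 414, 419, 420, 432, 464, 478, 482, 505, 511, 519, 538, 541, 544, 557, 605
Drop lowest 2 (391, 414) and highest 2 (557, 605)
Remaining (n=12): Σ = 5853, mean = 5853/12 = 487.750

488 ms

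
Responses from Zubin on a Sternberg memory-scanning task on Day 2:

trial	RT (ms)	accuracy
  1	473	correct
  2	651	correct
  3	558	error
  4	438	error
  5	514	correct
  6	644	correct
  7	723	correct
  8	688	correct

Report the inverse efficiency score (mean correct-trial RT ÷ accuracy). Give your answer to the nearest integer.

821 ms

Correct trials (n=6): 473, 651, 514, 644, 723, 688
Mean correct RT = 3693/6 = 615.5000 ms
Proportion correct = 6/8
IES = 615.5000 / (6/8) = 820.667 ms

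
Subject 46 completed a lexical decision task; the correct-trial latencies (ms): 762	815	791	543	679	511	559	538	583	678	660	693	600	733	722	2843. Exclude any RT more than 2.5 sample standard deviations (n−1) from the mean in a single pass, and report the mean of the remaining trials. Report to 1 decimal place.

n = 16, ΣRT = 12710, M = 794.375
Σ(x−M)² = 4609623.75; s = √(4609623.75/15) = 554.354
Cutoffs: 794.375 ± 2.5·554.354 → [-591.5, 2180.3]
Outside: 2843 → excluded.
Retained (n=15): Σ = 9867, mean = 9867/15 = 657.800

657.8 ms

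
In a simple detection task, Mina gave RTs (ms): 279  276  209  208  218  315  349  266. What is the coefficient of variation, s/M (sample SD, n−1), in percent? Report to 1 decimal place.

19.4%

n = 8, Σ = 2120, M = 265.0000
Σ(x−M)² = 18468.000; s = √(18468.000/7) = 51.3642
CV = 51.3642 / 265.0000 = 0.19383 = 19.383%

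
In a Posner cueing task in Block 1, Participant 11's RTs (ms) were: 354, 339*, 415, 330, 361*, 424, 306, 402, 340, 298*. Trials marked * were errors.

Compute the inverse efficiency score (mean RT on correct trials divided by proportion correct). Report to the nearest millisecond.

525 ms

Correct trials (n=7): 354, 415, 330, 424, 306, 402, 340
Mean correct RT = 2571/7 = 367.2857 ms
Proportion correct = 7/10
IES = 367.2857 / (7/10) = 524.694 ms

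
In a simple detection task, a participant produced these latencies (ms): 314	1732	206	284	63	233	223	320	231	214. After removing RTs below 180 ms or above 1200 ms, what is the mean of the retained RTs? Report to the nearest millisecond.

253 ms

Excluded: 63, 1732
Retained (n=8): Σ = 2025
Mean = 2025/8 = 253.1250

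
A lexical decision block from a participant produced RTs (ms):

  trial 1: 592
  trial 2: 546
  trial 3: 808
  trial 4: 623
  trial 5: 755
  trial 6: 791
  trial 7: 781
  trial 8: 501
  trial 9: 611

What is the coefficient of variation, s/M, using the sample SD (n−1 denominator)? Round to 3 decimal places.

n = 9, Σ = 6008, M = 667.5556
Σ(x−M)² = 108888.222; s = √(108888.222/8) = 116.6663
CV = 116.6663 / 667.5556 = 0.17477

0.175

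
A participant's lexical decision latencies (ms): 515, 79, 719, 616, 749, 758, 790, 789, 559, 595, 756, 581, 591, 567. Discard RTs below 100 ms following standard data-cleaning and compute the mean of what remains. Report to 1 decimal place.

660.4 ms

Excluded: 79
Retained (n=13): Σ = 8585
Mean = 8585/13 = 660.3846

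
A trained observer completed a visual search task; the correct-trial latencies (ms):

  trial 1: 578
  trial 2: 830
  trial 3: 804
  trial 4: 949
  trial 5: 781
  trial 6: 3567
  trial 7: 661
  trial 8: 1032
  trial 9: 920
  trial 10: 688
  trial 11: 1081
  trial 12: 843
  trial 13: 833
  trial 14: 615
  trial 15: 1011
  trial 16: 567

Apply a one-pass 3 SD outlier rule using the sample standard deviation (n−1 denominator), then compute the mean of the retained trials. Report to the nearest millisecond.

n = 16, ΣRT = 15760, M = 985.000
Σ(x−M)² = 7496474.00; s = √(7496474.00/15) = 706.941
Cutoffs: 985.000 ± 3·706.941 → [-1135.8, 3105.8]
Outside: 3567 → excluded.
Retained (n=15): Σ = 12193, mean = 12193/15 = 812.867

813 ms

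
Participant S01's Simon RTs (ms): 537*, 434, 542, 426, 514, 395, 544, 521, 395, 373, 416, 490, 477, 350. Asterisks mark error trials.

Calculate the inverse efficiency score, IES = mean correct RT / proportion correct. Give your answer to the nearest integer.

487 ms

Correct trials (n=13): 434, 542, 426, 514, 395, 544, 521, 395, 373, 416, 490, 477, 350
Mean correct RT = 5877/13 = 452.0769 ms
Proportion correct = 13/14
IES = 452.0769 / (13/14) = 486.852 ms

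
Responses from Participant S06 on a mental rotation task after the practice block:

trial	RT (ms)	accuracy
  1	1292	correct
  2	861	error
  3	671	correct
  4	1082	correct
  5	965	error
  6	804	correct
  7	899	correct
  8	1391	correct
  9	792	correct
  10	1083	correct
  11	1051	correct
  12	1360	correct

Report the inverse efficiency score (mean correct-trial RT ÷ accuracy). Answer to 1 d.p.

Correct trials (n=10): 1292, 671, 1082, 804, 899, 1391, 792, 1083, 1051, 1360
Mean correct RT = 10425/10 = 1042.5000 ms
Proportion correct = 10/12
IES = 1042.5000 / (10/12) = 1251.000 ms

1251.0 ms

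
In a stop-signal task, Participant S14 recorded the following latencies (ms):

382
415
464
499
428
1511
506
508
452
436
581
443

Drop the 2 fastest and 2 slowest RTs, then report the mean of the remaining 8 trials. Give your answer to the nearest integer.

Sorted: 382, 415, 428, 436, 443, 452, 464, 499, 506, 508, 581, 1511
Drop lowest 2 (382, 415) and highest 2 (581, 1511)
Remaining (n=8): Σ = 3736, mean = 3736/8 = 467.000

467 ms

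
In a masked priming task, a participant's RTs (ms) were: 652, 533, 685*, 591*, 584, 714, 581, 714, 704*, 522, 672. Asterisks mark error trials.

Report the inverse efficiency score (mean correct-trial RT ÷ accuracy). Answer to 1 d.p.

Correct trials (n=8): 652, 533, 584, 714, 581, 714, 522, 672
Mean correct RT = 4972/8 = 621.5000 ms
Proportion correct = 8/11
IES = 621.5000 / (8/11) = 854.562 ms

854.6 ms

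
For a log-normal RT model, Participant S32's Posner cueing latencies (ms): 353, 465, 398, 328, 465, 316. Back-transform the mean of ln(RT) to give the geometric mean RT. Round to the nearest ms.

ln(RT): 5.8665, 6.1420, 5.9865, 5.7930, 6.1420, 5.7557
Mean ln(RT) = 35.6858/6 = 5.94763
Geometric mean = exp(5.94763) = 382.84 ms

383 ms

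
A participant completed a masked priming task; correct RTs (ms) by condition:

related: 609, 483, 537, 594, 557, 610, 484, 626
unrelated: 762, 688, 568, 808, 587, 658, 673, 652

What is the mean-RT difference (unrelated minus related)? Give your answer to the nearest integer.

112 ms

M(related) = 4500/8 = 562.500
M(unrelated) = 5396/8 = 674.500
Difference = 674.500 − 562.500 = 112.000 ms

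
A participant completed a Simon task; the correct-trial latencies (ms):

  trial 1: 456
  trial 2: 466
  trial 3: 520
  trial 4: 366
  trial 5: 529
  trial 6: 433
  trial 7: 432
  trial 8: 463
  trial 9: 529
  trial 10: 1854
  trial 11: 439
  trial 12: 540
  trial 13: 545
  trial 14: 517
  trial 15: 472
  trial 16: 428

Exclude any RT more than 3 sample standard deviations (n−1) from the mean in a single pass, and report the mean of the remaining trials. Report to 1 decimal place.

475.7 ms

n = 16, ΣRT = 8989, M = 561.812
Σ(x−M)² = 1819398.44; s = √(1819398.44/15) = 348.272
Cutoffs: 561.812 ± 3·348.272 → [-483.0, 1606.6]
Outside: 1854 → excluded.
Retained (n=15): Σ = 7135, mean = 7135/15 = 475.667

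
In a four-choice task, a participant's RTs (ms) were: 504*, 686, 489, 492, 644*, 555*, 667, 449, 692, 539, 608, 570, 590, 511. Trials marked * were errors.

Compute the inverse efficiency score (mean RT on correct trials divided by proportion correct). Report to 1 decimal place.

728.1 ms

Correct trials (n=11): 686, 489, 492, 667, 449, 692, 539, 608, 570, 590, 511
Mean correct RT = 6293/11 = 572.0909 ms
Proportion correct = 11/14
IES = 572.0909 / (11/14) = 728.116 ms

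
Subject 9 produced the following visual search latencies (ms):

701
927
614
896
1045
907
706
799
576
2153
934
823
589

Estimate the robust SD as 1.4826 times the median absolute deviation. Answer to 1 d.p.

Sorted: 576, 589, 614, 701, 706, 799, 823, 896, 907, 927, 934, 1045, 2153 → median = 823
|x − 823| sorted: 0, 24, 73, 84, 104, 111, 117, 122, 209, 222, 234, 247, 1330 → MAD = 117
Robust SD ≈ 1.4826 × 117 = 173.464

173.5 ms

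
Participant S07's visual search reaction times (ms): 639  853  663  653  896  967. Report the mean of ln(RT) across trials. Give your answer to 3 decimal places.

ln(RT): 6.4599, 6.7488, 6.4968, 6.4816, 6.7979, 6.8742
Σ ln(RT) = 39.8592
Mean = 39.8592/6 = 6.64319

6.643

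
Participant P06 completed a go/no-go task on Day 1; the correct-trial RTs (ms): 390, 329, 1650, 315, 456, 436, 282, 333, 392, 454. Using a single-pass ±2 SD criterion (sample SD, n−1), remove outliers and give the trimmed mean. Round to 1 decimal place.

n = 10, ΣRT = 5037, M = 503.700
Σ(x−M)² = 1493154.10; s = √(1493154.10/9) = 407.316
Cutoffs: 503.700 ± 2·407.316 → [-310.9, 1318.3]
Outside: 1650 → excluded.
Retained (n=9): Σ = 3387, mean = 3387/9 = 376.333

376.3 ms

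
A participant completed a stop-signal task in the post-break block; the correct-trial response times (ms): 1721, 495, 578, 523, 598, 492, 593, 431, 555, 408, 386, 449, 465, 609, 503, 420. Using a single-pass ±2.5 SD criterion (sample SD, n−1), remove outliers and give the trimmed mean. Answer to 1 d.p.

n = 16, ΣRT = 9226, M = 576.625
Σ(x−M)² = 1473215.75; s = √(1473215.75/15) = 313.392
Cutoffs: 576.625 ± 2.5·313.392 → [-206.9, 1360.1]
Outside: 1721 → excluded.
Retained (n=15): Σ = 7505, mean = 7505/15 = 500.333

500.3 ms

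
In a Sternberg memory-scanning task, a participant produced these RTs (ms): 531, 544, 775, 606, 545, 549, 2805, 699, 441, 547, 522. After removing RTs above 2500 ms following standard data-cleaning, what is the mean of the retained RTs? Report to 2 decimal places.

Excluded: 2805
Retained (n=10): Σ = 5759
Mean = 5759/10 = 575.9000

575.90 ms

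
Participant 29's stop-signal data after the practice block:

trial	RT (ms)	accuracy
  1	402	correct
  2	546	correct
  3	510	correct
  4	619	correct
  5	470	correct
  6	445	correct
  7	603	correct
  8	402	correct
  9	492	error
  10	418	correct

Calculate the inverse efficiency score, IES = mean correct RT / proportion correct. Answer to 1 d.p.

Correct trials (n=9): 402, 546, 510, 619, 470, 445, 603, 402, 418
Mean correct RT = 4415/9 = 490.5556 ms
Proportion correct = 9/10
IES = 490.5556 / (9/10) = 545.062 ms

545.1 ms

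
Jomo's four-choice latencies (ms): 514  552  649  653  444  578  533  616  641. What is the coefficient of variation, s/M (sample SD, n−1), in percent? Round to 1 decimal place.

12.4%

n = 9, Σ = 5180, M = 575.5556
Σ(x−M)² = 40778.222; s = √(40778.222/8) = 71.3952
CV = 71.3952 / 575.5556 = 0.12405 = 12.405%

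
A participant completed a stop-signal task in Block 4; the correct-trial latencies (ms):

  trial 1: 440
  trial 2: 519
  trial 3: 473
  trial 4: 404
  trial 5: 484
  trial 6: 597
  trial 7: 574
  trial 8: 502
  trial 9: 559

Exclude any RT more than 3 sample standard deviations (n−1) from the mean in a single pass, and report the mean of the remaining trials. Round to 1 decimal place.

n = 9, ΣRT = 4552, M = 505.778
Σ(x−M)² = 32231.56; s = √(32231.56/8) = 63.474
Cutoffs: 505.778 ± 3·63.474 → [315.4, 696.2]
No RTs fall outside the cutoffs; all 9 retained. Mean = 4552/9 = 505.778

505.8 ms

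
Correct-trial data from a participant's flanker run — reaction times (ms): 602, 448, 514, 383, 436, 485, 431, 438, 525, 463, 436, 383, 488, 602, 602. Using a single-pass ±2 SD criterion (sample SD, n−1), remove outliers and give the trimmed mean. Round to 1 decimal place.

n = 15, ΣRT = 7236, M = 482.400
Σ(x−M)² = 76003.60; s = √(76003.60/14) = 73.681
Cutoffs: 482.400 ± 2·73.681 → [335.0, 629.8]
No RTs fall outside the cutoffs; all 15 retained. Mean = 7236/15 = 482.400

482.4 ms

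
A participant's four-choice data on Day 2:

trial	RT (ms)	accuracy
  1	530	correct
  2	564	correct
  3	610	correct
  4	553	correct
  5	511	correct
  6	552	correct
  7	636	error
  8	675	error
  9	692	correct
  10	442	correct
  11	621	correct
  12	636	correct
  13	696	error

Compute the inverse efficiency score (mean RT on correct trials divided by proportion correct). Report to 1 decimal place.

Correct trials (n=10): 530, 564, 610, 553, 511, 552, 692, 442, 621, 636
Mean correct RT = 5711/10 = 571.1000 ms
Proportion correct = 10/13
IES = 571.1000 / (10/13) = 742.430 ms

742.4 ms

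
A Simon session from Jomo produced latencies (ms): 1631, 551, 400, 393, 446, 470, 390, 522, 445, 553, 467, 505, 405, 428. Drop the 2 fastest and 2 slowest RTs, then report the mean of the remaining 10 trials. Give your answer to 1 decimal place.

Sorted: 390, 393, 400, 405, 428, 445, 446, 467, 470, 505, 522, 551, 553, 1631
Drop lowest 2 (390, 393) and highest 2 (553, 1631)
Remaining (n=10): Σ = 4639, mean = 4639/10 = 463.900

463.9 ms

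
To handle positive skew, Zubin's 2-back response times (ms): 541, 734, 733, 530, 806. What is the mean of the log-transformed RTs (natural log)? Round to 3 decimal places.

ln(RT): 6.2934, 6.5985, 6.5971, 6.2729, 6.6921
Σ ln(RT) = 32.4540
Mean = 32.4540/5 = 6.49081

6.491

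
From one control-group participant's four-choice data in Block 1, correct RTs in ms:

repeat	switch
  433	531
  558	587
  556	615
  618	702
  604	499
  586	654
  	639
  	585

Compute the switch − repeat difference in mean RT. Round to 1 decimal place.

42.3 ms

M(repeat) = 3355/6 = 559.167
M(switch) = 4812/8 = 601.500
Difference = 601.500 − 559.167 = 42.333 ms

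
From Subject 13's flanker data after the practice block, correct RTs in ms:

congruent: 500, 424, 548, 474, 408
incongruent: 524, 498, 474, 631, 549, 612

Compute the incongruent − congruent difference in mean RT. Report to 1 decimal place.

77.2 ms

M(congruent) = 2354/5 = 470.800
M(incongruent) = 3288/6 = 548.000
Difference = 548.000 − 470.800 = 77.200 ms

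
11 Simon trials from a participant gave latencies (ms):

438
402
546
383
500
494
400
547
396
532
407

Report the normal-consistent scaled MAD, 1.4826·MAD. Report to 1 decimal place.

Sorted: 383, 396, 400, 402, 407, 438, 494, 500, 532, 546, 547 → median = 438
|x − 438| sorted: 0, 31, 36, 38, 42, 55, 56, 62, 94, 108, 109 → MAD = 55
Robust SD ≈ 1.4826 × 55 = 81.543

81.5 ms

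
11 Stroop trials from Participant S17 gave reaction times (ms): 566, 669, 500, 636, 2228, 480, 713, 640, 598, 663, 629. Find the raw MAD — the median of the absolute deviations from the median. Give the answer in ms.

38 ms

Sorted: 480, 500, 566, 598, 629, 636, 640, 663, 669, 713, 2228 → median = 636
|x − 636|: 70, 33, 136, 0, 1592, 156, 77, 4, 38, 27, 7
Sorted deviations: 0, 4, 7, 27, 33, 38, 70, 77, 136, 156, 1592 → MAD = 38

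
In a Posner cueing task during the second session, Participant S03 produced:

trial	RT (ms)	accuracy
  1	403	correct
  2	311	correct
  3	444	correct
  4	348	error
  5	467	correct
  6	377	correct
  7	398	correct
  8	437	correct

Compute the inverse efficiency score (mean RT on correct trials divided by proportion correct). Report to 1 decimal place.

463.2 ms

Correct trials (n=7): 403, 311, 444, 467, 377, 398, 437
Mean correct RT = 2837/7 = 405.2857 ms
Proportion correct = 7/8
IES = 405.2857 / (7/8) = 463.184 ms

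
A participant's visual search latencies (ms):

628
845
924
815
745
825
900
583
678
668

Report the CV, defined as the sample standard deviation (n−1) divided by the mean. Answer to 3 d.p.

0.155

n = 10, Σ = 7611, M = 761.1000
Σ(x−M)² = 125124.900; s = √(125124.900/9) = 117.9100
CV = 117.9100 / 761.1000 = 0.15492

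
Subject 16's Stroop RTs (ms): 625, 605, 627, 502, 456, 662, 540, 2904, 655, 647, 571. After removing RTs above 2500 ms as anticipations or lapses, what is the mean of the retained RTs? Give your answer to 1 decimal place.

Excluded: 2904
Retained (n=10): Σ = 5890
Mean = 5890/10 = 589.0000

589.0 ms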